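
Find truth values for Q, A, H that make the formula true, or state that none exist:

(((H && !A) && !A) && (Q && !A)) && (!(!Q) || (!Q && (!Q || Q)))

Q=T, A=F, H=T

  ((H && !A) && !A) && (Q && !A) = True
    (H && !A) && !A = True
      H && !A = True
        !A = True
      !A = True
    Q && !A = True
      !A = True
  !(!Q) || (!Q && (!Q || Q)) = True
    !(!Q) = True
      !Q = False
    !Q && (!Q || Q) = False
      !Q = False
      !Q || Q = True
        !Q = False
Both conjuncts True, so the formula holds.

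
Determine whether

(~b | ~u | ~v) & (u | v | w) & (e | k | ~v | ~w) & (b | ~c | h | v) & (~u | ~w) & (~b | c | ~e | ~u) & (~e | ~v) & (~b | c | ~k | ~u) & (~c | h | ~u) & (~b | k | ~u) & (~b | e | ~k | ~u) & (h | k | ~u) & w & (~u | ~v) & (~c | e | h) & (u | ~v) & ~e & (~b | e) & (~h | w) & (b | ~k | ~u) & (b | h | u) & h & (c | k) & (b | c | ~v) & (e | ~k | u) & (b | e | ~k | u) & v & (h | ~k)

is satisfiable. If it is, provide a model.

No satisfying assignment exists.

Case w = True:
  (~u | ~w) forces u = False.
  (u | ~v) forces v = False.
  Clause (v) is falsified — contradiction.
Case w = False:
  Clause (w) is falsified — contradiction.
Both cases fail, so the formula is unsatisfiable.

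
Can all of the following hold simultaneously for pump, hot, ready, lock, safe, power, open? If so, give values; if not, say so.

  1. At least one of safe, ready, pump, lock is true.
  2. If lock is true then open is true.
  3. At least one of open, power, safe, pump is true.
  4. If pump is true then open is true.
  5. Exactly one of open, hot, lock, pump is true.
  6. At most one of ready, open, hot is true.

pump: False, hot: True, ready: False, lock: False, safe: True, power: True, open: False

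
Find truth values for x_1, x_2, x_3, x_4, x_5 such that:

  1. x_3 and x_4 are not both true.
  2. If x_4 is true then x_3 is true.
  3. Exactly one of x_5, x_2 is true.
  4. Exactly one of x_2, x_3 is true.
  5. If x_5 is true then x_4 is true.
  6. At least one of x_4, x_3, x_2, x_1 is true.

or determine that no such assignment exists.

x_1=T, x_2=T, x_3=F, x_4=F, x_5=F

  (1) x_3=F, x_4=F — not both ✓
  (2) x_4=F ⇒ x_3: vacuous ✓
  (3) {x_5, x_2}: 1 true — exactly one ✓
  (4) {x_2, x_3}: 1 true — exactly one ✓
  (5) x_5=F ⇒ x_4: vacuous ✓
  (6) {x_4, x_3, x_2, x_1}: 2 true — at least one ✓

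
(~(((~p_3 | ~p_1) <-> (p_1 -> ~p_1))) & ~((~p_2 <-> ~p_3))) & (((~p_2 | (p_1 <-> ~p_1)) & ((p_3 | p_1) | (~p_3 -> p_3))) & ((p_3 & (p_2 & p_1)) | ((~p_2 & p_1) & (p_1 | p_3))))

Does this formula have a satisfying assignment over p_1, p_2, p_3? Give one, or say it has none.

Case p_1 = True: the formula simplifies to (~p_3 & ~((~p_2 <-> ~p_3))) & (~p_2 & ((p_3 & p_2) | ~p_2)).
  p_2 = True: the conjunct ~p_2 is False.
  p_2 = False: simplifies to ~p_3 & ~(~p_3).
    p_3 = True: the conjunct ~p_3 is False.
    p_3 = False: the conjunct ~(~p_3) becomes ~(~False) = False.
Case p_1 = False: the conjunct ~(((~p_3 | ~p_1) <-> (p_1 -> ~p_1))) becomes ~((True <-> True)) = False.
Both cases fail — unsatisfiable.

Unsatisfiable — no assignment works.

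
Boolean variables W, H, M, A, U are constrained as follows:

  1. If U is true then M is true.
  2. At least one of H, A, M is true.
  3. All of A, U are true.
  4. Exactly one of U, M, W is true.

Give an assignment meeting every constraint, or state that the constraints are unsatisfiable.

Case U = True:
  (1) with U=T forces M = True.
  Constraint (4) is violated (U=T, M=T) — contradiction.
Case U = False:
  Constraint (3) is violated (U=F) — contradiction.
Both cases fail — unsatisfiable.

UNSATISFIABLE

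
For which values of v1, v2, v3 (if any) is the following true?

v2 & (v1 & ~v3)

v1 = True, v2 = True, v3 = False

  v1 & ~v3 = True
    ~v3 = True
Both conjuncts True, so the formula holds.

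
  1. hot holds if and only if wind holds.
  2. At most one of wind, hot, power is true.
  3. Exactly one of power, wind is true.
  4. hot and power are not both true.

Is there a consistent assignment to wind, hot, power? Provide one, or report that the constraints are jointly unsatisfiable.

wind = False, hot = False, power = True

  (1) hot=F, wind=F — same ✓
  (2) {wind, hot, power}: 1 true — at most one ✓
  (3) {power, wind}: 1 true — exactly one ✓
  (4) hot=F, power=T — not both ✓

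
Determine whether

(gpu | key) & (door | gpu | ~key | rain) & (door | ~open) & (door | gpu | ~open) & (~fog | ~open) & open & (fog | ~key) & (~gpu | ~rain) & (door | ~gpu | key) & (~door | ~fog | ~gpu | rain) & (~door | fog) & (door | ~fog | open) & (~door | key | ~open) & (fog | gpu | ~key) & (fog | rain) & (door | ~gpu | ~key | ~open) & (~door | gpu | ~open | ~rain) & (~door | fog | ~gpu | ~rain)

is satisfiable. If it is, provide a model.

Unsatisfiable

Case open = True:
  (door | ~open) forces door = True.
  (~fog | ~open) forces fog = False.
  Clause (~door | fog) is falsified — contradiction.
Case open = False:
  Clause (open) is falsified — contradiction.
Both cases fail, so the formula is unsatisfiable.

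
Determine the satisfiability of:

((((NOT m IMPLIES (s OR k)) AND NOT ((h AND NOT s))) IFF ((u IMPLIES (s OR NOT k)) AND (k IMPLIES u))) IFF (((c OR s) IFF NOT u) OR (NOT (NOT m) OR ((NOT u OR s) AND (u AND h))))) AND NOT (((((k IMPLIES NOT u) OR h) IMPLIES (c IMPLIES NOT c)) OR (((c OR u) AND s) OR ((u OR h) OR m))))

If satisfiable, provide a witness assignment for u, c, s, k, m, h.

Case u = True: the conjunct NOT (((((k IMPLIES NOT u) OR h) IMPLIES (c IMPLIES NOT c)) OR (((c OR u) AND s) OR ((u OR h) OR m)))) becomes NOT ((((NOT k OR h) IMPLIES (c IMPLIES NOT c)) OR True)) = False.
Case u = False: the formula simplifies to ((((NOT m IMPLIES (s OR k)) AND NOT ((h AND NOT s))) IFF NOT k) IFF ((c OR s) OR NOT (NOT m))) AND NOT (((c IMPLIES NOT c) OR ((c AND s) OR (h OR m)))).
  c = True: simplifies to (((NOT m IMPLIES (s OR k)) AND NOT ((h AND NOT s))) IFF NOT k) AND NOT ((s OR (h OR m))).
    h = True: the conjunct NOT ((s OR (h OR m))) becomes NOT ((s OR True)) = False.
    h = False: simplifies to ((NOT m IMPLIES (s OR k)) IFF NOT k) AND NOT ((s OR m)).
      k = True: the conjunct (NOT m IMPLIES (s OR k)) IFF NOT k becomes (NOT m IMPLIES True) IFF NOT True = False.
      k = False: simplifies to (NOT m IMPLIES s) AND NOT ((s OR m)).
        s = True: the conjunct NOT ((s OR m)) becomes NOT ((True OR m)) = False.
        s = False: simplifies to m AND NOT m.
          m = True: the conjunct NOT m is False.
          m = False: the conjunct m is False.
  c = False: the conjunct NOT (((c IMPLIES NOT c) OR ((c AND s) OR (h OR m)))) becomes NOT ((True OR (h OR m))) = False.
Both cases fail — unsatisfiable.

The formula is unsatisfiable.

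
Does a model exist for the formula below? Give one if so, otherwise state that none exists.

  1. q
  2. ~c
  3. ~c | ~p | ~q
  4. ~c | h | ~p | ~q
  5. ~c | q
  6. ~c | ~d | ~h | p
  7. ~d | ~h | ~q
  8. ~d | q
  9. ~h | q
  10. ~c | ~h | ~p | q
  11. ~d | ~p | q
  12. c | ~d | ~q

Unit clause (q) forces q = True.
Unit clause (~c) forces c = False.
In (c | ~d | ~q) only ~d is left, so d = False.
Set p = True.
Set h = False.
All clauses satisfied.

d: False, q: True, p: True, h: False, c: False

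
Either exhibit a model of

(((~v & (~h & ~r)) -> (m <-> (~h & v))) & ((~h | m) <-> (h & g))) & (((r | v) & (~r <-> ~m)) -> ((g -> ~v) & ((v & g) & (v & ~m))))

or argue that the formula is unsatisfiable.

g=F, r=F, v=F, h=T, m=F

  ((~v & (~h & ~r)) -> (m <-> (~h & v))) & ((~h | m) <-> (h & g)) = True
    (~v & (~h & ~r)) -> (m <-> (~h & v)) = True
      ~v & (~h & ~r) = False
        ~v = True
        ~h & ~r = False
          ~h = False
          ~r = True
      m <-> (~h & v) = True
        ~h & v = False
          ~h = False
    (~h | m) <-> (h & g) = True
      ~h | m = False
        ~h = False
      h & g = False
  ((r | v) & (~r <-> ~m)) -> ((g -> ~v) & ((v & g) & (v & ~m))) = True
    (r | v) & (~r <-> ~m) = False
      r | v = False
      ~r <-> ~m = True
        ~r = True
        ~m = True
    (g -> ~v) & ((v & g) & (v & ~m)) = False
      g -> ~v = True
        ~v = True
      (v & g) & (v & ~m) = False
        v & g = False
        v & ~m = False
          ~m = True
Both conjuncts True, so the formula holds.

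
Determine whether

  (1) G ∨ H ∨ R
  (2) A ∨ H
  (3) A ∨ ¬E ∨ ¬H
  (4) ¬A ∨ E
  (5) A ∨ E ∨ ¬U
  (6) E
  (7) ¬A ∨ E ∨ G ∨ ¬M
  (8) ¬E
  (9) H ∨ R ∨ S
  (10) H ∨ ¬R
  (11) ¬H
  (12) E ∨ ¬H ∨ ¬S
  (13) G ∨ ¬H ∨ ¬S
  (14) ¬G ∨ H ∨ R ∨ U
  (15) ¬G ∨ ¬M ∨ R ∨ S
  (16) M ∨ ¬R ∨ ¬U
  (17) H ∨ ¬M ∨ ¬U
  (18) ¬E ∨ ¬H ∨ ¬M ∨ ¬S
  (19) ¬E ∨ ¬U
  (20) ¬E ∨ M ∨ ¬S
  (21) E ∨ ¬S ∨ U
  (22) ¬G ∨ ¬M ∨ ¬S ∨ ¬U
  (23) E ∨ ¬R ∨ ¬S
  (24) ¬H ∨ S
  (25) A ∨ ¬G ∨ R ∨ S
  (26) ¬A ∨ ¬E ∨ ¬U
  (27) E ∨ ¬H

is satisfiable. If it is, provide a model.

No satisfying assignment exists.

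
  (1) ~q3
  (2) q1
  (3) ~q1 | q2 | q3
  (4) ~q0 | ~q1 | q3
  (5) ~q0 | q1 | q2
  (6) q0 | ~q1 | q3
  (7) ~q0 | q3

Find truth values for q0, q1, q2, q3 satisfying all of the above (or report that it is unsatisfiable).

Unsatisfiable — no assignment works.

Case q0 = True:
  (~q3) forces q3 = False.
  Clause (~q0 | q3) is falsified — contradiction.
Case q0 = False:
  (~q3) forces q3 = False.
  (q1) forces q1 = True.
  Clause (q0 | ~q1 | q3) is falsified — contradiction.
Both cases fail, so the formula is unsatisfiable.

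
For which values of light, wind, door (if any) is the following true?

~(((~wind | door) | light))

light: False, wind: True, door: False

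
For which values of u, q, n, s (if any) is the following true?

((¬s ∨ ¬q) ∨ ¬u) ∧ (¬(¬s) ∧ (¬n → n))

u = False, q = True, n = True, s = True

  (¬s ∨ ¬q) ∨ ¬u = True
    ¬s ∨ ¬q = False
      ¬s = False
      ¬q = False
    ¬u = True
  ¬(¬s) ∧ (¬n → n) = True
    ¬(¬s) = True
      ¬s = False
    ¬n → n = True
      ¬n = False
Both conjuncts True, so the formula holds.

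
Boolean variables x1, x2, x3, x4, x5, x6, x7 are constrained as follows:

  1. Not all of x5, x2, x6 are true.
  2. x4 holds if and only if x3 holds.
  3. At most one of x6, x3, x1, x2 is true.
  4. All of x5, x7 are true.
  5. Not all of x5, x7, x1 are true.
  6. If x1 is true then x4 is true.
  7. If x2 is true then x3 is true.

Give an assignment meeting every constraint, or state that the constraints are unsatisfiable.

x1=F, x2=F, x3=T, x4=T, x5=T, x6=F, x7=T

  (1) {x5, x2, x6}: 1/3 true — not all ✓
  (2) x4=T, x3=T — same ✓
  (3) {x6, x3, x1, x2}: 1 true — at most one ✓
  (4) {x5, x7}: all 2 true ✓
  (5) {x5, x7, x1}: 2/3 true — not all ✓
  (6) x1=F ⇒ x4: vacuous ✓
  (7) x2=F ⇒ x3: vacuous ✓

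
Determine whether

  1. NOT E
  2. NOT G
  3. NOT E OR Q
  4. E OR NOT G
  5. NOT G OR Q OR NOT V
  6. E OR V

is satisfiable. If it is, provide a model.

V=T; G=F; Q=F; E=F

Unit clause (NOT E) forces E = False.
Unit clause (NOT G) forces G = False.
In (E OR V) only V is left, so V = True.
Set Q = False.
Check each clause:
  (NOT E): NOT E holds.
  (NOT G): NOT G holds.
  (NOT E OR Q): NOT E holds.
  (E OR NOT G): NOT G holds.
  (NOT G OR Q OR NOT V): NOT G holds.
  (E OR V): V holds.
All clauses satisfied.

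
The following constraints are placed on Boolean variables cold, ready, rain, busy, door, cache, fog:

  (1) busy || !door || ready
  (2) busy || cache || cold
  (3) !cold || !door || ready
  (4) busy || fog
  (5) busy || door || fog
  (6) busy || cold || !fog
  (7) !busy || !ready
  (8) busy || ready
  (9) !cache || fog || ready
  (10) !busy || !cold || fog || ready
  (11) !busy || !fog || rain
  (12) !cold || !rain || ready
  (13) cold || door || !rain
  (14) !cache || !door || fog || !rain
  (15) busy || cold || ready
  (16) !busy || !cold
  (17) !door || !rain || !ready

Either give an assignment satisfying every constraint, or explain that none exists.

Set cold = False.
Try ready = True:
  (!busy || !ready) forces busy = False.
  (busy || cache || cold) forces cache = True.
  (busy || fog) forces fog = True.
  clause (busy || cold || !fog) is falsified — backtrack.
So ready = False.
  then (busy || ready) forces busy = True.
Set rain = True.
  then (cold || door || !rain) forces door = True.
Set cache = True.
  then (!cache || fog || ready) forces fog = True.
All clauses satisfied.

cold = False, ready = False, rain = True, busy = True, door = True, cache = True, fog = True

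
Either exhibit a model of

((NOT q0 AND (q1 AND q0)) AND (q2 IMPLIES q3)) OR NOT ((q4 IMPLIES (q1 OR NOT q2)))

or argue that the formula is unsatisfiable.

q0 = True; q1 = False; q2 = True; q3 = True; q4 = True

  ((NOT q0 AND (q1 AND q0)) AND (q2 IMPLIES q3)) OR NOT ((q4 IMPLIES (q1 OR NOT q2))) = True
    (NOT q0 AND (q1 AND q0)) AND (q2 IMPLIES q3) = False
      NOT q0 AND (q1 AND q0) = False
        NOT q0 = False
        q1 AND q0 = False
      q2 IMPLIES q3 = True
    NOT ((q4 IMPLIES (q1 OR NOT q2))) = True
      q4 IMPLIES (q1 OR NOT q2) = False
        q1 OR NOT q2 = False
          NOT q2 = False
The formula evaluates to True.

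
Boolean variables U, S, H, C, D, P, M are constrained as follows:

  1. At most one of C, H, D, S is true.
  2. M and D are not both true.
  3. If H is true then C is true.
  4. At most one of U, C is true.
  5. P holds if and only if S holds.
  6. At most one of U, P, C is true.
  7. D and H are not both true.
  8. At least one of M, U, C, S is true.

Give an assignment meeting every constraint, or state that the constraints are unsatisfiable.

U = False; S = True; H = False; C = False; D = False; P = True; M = True

  (1) {C, H, D, S}: 1 true — at most one ✓
  (2) M=T, D=F — not both ✓
  (3) H=F ⇒ C: vacuous ✓
  (4) {U, C}: 0 true — at most one ✓
  (5) P=T, S=T — same ✓
  (6) {U, P, C}: 1 true — at most one ✓
  (7) D=F, H=F — not both ✓
  (8) {M, U, C, S}: 2 true — at least one ✓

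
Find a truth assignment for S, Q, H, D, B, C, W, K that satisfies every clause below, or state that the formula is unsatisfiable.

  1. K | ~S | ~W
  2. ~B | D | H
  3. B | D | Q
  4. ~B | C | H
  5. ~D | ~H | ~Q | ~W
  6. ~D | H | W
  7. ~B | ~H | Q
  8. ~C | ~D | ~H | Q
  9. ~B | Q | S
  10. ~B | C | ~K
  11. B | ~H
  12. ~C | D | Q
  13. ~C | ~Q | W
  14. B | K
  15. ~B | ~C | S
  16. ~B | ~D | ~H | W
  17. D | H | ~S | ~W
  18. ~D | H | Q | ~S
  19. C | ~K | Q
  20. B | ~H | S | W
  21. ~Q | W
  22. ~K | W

Set S = False.
Set Q = True.
  then (~Q | W) forces W = True.
Set H = False.
Set D = False.
  then (~B | D | H) forces B = False.
  then (B | K) forces K = True.
Set C = False.
All clauses satisfied.

S = False, Q = True, H = False, D = False, B = False, C = False, W = True, K = True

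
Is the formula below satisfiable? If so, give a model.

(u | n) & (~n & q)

q: True, u: True, n: False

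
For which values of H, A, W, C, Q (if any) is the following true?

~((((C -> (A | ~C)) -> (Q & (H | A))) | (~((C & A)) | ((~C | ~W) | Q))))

H=F; A=T; W=T; C=T; Q=F

  ~((((C -> (A | ~C)) -> (Q & (H | A))) | (~((C & A)) | ((~C | ~W) | Q)))) = True
    ((C -> (A | ~C)) -> (Q & (H | A))) | (~((C & A)) | ((~C | ~W) | Q)) = False
      (C -> (A | ~C)) -> (Q & (H | A)) = False
        C -> (A | ~C) = True
          A | ~C = True
            ~C = False
        Q & (H | A) = False
          H | A = True
      ~((C & A)) | ((~C | ~W) | Q) = False
        ~((C & A)) = False
          C & A = True
        (~C | ~W) | Q = False
          ~C | ~W = False
            ~C = False
            ~W = False
The formula evaluates to True.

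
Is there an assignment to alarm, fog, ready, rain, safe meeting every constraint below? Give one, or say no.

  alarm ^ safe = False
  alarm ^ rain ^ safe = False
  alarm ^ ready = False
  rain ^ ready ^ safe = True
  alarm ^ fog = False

UNSATISFIABLE

Adding constraints 2, 3, 4 mod 2: every variable appears an even number of times on the left, so the left side is 0.
But the right sides sum to 1 (mod 2). 0 ≠ 1 — the system is inconsistent.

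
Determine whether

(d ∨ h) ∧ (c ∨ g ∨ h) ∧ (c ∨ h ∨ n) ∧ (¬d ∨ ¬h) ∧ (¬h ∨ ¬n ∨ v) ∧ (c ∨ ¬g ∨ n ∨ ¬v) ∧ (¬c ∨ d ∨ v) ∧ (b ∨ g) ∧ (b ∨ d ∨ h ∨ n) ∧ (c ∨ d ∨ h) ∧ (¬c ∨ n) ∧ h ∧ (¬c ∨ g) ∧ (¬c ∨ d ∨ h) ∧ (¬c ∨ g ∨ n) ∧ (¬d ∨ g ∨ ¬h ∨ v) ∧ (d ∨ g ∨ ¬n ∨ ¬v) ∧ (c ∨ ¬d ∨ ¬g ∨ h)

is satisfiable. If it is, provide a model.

d: False, g: True, h: True, b: False, c: False, n: True, v: True

Unit clause (h) forces h = True.
In (¬d ∨ ¬h) only ¬d is left, so d = False.
Set g = True.
Set b = False.
Set c = False.
Set n = True.
  then (¬h ∨ ¬n ∨ v) forces v = True.
All clauses satisfied.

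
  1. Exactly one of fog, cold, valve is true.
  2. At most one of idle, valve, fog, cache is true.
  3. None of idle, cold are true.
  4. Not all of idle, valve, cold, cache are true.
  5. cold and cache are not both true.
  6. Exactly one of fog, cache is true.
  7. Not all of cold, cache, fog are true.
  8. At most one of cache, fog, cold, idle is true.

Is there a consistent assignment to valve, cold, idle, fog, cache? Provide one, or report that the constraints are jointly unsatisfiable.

valve=F, cold=F, idle=F, fog=T, cache=F

  (1) {fog, cold, valve}: 1 true — exactly one ✓
  (2) {idle, valve, fog, cache}: 1 true — at most one ✓
  (3) {idle, cold}: 0 true — none ✓
  (4) {idle, valve, cold, cache}: 0/4 true — not all ✓
  (5) cold=F, cache=F — not both ✓
  (6) {fog, cache}: 1 true — exactly one ✓
  (7) {cold, cache, fog}: 1/3 true — not all ✓
  (8) {cache, fog, cold, idle}: 1 true — at most one ✓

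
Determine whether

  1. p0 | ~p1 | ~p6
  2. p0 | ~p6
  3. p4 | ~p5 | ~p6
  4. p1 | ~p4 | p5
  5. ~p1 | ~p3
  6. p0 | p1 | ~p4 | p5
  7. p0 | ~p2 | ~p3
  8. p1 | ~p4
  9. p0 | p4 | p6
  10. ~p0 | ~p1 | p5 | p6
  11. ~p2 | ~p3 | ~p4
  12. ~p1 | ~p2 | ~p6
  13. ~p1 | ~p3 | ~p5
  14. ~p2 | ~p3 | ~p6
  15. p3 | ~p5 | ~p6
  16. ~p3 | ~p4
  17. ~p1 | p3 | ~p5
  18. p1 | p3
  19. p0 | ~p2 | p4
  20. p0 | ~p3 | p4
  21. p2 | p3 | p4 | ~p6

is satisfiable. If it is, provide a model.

p0=T, p1=F, p2=F, p3=T, p4=F, p5=F, p6=T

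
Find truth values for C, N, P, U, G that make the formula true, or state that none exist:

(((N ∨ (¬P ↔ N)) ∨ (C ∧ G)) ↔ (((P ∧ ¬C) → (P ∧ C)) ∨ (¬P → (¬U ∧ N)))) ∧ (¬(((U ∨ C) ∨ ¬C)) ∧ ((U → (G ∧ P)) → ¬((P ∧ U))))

No satisfying assignment exists.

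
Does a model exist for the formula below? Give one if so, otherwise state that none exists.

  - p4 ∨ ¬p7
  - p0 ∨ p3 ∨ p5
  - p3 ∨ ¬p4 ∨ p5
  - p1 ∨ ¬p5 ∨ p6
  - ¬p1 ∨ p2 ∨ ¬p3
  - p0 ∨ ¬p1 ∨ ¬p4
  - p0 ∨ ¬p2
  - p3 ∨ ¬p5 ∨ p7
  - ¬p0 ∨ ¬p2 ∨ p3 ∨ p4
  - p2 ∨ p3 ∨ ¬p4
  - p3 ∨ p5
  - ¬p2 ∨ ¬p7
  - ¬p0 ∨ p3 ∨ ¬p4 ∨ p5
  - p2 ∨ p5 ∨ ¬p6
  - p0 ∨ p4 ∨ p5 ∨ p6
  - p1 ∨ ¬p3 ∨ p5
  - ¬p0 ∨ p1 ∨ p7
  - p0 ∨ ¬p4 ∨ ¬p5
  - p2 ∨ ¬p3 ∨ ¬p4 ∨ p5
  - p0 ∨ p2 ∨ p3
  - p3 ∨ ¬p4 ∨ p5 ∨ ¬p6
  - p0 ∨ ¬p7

p0: False, p1: False, p2: False, p3: True, p4: False, p5: True, p6: True, p7: False

Set p0 = False.
  then (p0 ∨ ¬p2) forces p2 = False.
  then (p0 ∨ p2 ∨ p3) forces p3 = True.
  then (p0 ∨ ¬p7) forces p7 = False.
  then (¬p1 ∨ p2 ∨ ¬p3) forces p1 = False.
  then (p1 ∨ ¬p3 ∨ p5) forces p5 = True.
  then (p0 ∨ ¬p4 ∨ ¬p5) forces p4 = False.
  then (p1 ∨ ¬p5 ∨ p6) forces p6 = True.
All clauses satisfied.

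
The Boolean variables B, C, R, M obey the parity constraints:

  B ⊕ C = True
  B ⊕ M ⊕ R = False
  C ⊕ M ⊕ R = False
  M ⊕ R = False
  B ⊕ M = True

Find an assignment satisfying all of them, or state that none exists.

Adding constraints 1, 2, 3 mod 2: every variable appears an even number of times on the left, so the left side is 0.
But the right sides sum to 1 (mod 2). 0 ≠ 1 — the system is inconsistent.

UNSATISFIABLE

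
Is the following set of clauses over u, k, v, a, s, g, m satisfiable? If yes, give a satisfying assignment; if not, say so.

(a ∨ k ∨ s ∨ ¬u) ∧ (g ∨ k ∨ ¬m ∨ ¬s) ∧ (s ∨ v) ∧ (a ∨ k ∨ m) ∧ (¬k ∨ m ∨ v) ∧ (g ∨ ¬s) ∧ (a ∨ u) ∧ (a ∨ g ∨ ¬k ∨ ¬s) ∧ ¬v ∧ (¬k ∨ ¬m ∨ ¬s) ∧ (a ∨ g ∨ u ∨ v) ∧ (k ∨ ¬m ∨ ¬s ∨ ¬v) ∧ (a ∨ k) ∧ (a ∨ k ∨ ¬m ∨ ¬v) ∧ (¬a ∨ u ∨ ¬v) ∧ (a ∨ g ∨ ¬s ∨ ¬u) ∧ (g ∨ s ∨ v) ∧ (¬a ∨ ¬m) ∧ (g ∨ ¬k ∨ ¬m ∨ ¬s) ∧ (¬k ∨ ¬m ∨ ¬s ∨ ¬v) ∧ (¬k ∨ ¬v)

u = False, k = False, v = False, a = True, s = True, g = True, m = False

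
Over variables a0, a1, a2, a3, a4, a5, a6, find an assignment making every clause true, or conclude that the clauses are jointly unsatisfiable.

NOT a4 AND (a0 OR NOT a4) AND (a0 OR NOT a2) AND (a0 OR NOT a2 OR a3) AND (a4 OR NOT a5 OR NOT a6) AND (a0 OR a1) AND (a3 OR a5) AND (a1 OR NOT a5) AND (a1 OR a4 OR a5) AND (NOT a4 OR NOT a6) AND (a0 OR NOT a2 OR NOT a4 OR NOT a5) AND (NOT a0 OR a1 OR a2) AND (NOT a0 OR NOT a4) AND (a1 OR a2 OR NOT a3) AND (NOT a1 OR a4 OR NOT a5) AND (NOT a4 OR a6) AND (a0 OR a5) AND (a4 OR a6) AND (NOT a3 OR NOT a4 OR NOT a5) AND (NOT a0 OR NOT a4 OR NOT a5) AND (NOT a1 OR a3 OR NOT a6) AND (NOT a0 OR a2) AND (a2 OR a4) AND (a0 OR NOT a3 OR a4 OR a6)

a0=T, a1=T, a2=T, a3=T, a4=F, a5=F, a6=T

Unit clause (NOT a4) forces a4 = False.
In (a4 OR a6) only a6 is left, so a6 = True.
In (a2 OR a4) only a2 is left, so a2 = True.
In (a0 OR NOT a2) only a0 is left, so a0 = True.
In (a4 OR NOT a5 OR NOT a6) only NOT a5 is left, so a5 = False.
In (a3 OR a5) only a3 is left, so a3 = True.
In (a1 OR a4 OR a5) only a1 is left, so a1 = True.
All clauses satisfied.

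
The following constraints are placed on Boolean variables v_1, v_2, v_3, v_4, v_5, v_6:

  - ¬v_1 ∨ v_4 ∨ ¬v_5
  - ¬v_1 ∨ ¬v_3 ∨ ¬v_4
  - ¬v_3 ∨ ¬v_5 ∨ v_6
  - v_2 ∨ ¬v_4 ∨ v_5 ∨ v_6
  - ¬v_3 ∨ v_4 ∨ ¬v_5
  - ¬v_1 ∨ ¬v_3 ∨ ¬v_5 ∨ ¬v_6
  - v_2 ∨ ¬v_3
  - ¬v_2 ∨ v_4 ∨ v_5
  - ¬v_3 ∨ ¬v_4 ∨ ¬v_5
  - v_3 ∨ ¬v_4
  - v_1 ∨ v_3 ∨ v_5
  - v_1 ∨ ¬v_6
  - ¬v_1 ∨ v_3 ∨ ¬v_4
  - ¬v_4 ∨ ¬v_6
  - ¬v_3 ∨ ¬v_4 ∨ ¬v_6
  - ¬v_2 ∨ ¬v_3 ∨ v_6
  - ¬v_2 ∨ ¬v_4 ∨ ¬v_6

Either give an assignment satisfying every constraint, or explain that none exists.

Set v_1 = False.
  then (v_1 ∨ ¬v_6) forces v_6 = False.
Set v_2 = True.
  then (¬v_2 ∨ ¬v_3 ∨ v_6) forces v_3 = False.
  then (v_3 ∨ ¬v_4) forces v_4 = False.
  then (v_1 ∨ v_3 ∨ v_5) forces v_5 = True.
All clauses satisfied.

v_1 = False, v_2 = True, v_3 = False, v_4 = False, v_5 = True, v_6 = False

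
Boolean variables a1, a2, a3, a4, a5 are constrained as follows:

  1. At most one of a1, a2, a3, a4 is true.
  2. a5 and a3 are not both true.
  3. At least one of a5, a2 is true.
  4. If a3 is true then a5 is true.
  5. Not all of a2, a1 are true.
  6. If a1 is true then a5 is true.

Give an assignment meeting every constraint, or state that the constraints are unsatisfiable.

a1: False; a2: True; a3: False; a4: False; a5: True

  (1) {a1, a2, a3, a4}: 1 true — at most one ✓
  (2) a5=T, a3=F — not both ✓
  (3) {a5, a2}: 2 true — at least one ✓
  (4) a3=F ⇒ a5: vacuous ✓
  (5) {a2, a1}: 1/2 true — not all ✓
  (6) a1=F ⇒ a5: vacuous ✓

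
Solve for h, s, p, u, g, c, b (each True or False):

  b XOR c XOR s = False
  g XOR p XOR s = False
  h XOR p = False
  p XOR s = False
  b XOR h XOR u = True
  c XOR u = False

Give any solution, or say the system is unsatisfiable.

Adding constraints 1, 3, 4, 5, 6 mod 2: every variable appears an even number of times on the left, so the left side is 0.
But the right sides sum to 1 (mod 2). 0 ≠ 1 — the system is inconsistent.

UNSATISFIABLE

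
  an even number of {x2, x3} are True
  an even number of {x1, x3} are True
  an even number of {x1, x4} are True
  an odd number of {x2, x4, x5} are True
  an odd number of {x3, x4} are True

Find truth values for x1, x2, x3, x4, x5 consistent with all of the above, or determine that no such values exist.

Adding constraints 2, 3, 5 mod 2: every variable appears an even number of times on the left, so the left side is 0.
But the right sides sum to 1 (mod 2). 0 ≠ 1 — the system is inconsistent.

UNSATISFIABLE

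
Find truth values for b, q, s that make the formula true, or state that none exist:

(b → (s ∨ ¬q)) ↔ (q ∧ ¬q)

b: True, q: True, s: False

  (b → (s ∨ ¬q)) ↔ (q ∧ ¬q) = True
    b → (s ∨ ¬q) = False
      s ∨ ¬q = False
        ¬q = False
    q ∧ ¬q = False
      ¬q = False
The formula evaluates to True.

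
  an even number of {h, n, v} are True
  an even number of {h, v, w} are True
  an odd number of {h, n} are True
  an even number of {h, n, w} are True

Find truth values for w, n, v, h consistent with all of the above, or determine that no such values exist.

w = True, n = True, v = True, h = False

{h, n, v}: 2 true → even ✓
{h, v, w}: 2 true → even ✓
{h, n}: 1 true → odd ✓
{h, n, w}: 2 true → even ✓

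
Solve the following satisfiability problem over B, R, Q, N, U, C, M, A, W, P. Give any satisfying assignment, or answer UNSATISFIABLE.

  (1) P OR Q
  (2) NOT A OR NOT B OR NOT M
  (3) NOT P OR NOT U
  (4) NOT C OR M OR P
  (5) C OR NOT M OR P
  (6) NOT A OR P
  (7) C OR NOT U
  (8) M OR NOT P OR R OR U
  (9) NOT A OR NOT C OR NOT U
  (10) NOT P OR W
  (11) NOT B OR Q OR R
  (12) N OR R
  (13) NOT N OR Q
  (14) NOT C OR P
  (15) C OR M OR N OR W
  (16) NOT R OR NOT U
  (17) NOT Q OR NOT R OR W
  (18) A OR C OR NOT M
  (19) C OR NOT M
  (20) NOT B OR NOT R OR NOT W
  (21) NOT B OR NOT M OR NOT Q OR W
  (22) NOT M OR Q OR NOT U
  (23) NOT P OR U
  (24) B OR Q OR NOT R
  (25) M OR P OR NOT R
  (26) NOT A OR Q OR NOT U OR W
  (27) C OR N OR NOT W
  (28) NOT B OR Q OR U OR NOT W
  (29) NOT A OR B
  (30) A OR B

B: True, R: False, Q: True, N: True, U: False, C: False, M: False, A: False, W: False, P: False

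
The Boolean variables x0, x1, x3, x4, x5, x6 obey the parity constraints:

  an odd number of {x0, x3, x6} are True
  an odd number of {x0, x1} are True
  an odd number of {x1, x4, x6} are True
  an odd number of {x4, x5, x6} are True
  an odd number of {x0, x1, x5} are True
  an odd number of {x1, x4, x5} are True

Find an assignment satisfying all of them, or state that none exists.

x0 = True; x1 = False; x3 = False; x4 = True; x5 = False; x6 = False

{x0, x3, x6}: 1 true → odd ✓
{x0, x1}: 1 true → odd ✓
{x1, x4, x6}: 1 true → odd ✓
{x4, x5, x6}: 1 true → odd ✓
{x0, x1, x5}: 1 true → odd ✓
{x1, x4, x5}: 1 true → odd ✓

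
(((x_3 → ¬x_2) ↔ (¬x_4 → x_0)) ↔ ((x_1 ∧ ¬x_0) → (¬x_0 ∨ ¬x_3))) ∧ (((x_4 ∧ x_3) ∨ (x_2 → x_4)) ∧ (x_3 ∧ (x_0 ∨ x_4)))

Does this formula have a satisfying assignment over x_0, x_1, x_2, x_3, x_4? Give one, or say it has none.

x_0 = True, x_1 = True, x_2 = False, x_3 = True, x_4 = False

  ((x_3 → ¬x_2) ↔ (¬x_4 → x_0)) ↔ ((x_1 ∧ ¬x_0) → (¬x_0 ∨ ¬x_3)) = True
    (x_3 → ¬x_2) ↔ (¬x_4 → x_0) = True
      x_3 → ¬x_2 = True
        ¬x_2 = True
      ¬x_4 → x_0 = True
        ¬x_4 = True
    (x_1 ∧ ¬x_0) → (¬x_0 ∨ ¬x_3) = True
      x_1 ∧ ¬x_0 = False
        ¬x_0 = False
      ¬x_0 ∨ ¬x_3 = False
        ¬x_0 = False
        ¬x_3 = False
  ((x_4 ∧ x_3) ∨ (x_2 → x_4)) ∧ (x_3 ∧ (x_0 ∨ x_4)) = True
    (x_4 ∧ x_3) ∨ (x_2 → x_4) = True
      x_4 ∧ x_3 = False
      x_2 → x_4 = True
    x_3 ∧ (x_0 ∨ x_4) = True
      x_0 ∨ x_4 = True
Both conjuncts True, so the formula holds.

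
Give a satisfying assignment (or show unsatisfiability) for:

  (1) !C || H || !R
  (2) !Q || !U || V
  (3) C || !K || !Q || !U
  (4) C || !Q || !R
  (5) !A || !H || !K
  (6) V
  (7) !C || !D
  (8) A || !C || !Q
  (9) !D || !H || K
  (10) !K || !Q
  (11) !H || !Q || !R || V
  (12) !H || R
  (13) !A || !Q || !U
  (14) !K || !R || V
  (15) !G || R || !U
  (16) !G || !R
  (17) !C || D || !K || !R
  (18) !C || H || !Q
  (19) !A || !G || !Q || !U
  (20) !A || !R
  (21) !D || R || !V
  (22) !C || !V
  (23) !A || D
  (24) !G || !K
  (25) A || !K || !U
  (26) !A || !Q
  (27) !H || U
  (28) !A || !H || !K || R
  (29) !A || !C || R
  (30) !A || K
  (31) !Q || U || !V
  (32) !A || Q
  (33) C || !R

U = False, C = False, K = False, A = False, H = False, V = True, G = False, D = False, R = False, Q = False

Unit clause (V) forces V = True.
In (!C || !V) only !C is left, so C = False.
In (C || !R) only !R is left, so R = False.
In (!H || R) only !H is left, so H = False.
In (!D || R || !V) only !D is left, so D = False.
In (!A || D) only !A is left, so A = False.
Set U = False.
  then (!Q || U || !V) forces Q = False.
Set K = False.
Set G = False.
All clauses satisfied.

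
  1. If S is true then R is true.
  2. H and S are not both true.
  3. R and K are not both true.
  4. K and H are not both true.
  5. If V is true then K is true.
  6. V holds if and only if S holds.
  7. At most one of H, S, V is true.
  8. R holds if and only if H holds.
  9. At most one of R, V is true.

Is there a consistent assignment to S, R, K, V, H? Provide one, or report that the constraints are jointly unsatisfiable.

S = False, R = False, K = False, V = False, H = False

  (1) S=F ⇒ R: vacuous ✓
  (2) H=F, S=F — not both ✓
  (3) R=F, K=F — not both ✓
  (4) K=F, H=F — not both ✓
  (5) V=F ⇒ K: vacuous ✓
  (6) V=F, S=F — same ✓
  (7) {H, S, V}: 0 true — at most one ✓
  (8) R=F, H=F — same ✓
  (9) {R, V}: 0 true — at most one ✓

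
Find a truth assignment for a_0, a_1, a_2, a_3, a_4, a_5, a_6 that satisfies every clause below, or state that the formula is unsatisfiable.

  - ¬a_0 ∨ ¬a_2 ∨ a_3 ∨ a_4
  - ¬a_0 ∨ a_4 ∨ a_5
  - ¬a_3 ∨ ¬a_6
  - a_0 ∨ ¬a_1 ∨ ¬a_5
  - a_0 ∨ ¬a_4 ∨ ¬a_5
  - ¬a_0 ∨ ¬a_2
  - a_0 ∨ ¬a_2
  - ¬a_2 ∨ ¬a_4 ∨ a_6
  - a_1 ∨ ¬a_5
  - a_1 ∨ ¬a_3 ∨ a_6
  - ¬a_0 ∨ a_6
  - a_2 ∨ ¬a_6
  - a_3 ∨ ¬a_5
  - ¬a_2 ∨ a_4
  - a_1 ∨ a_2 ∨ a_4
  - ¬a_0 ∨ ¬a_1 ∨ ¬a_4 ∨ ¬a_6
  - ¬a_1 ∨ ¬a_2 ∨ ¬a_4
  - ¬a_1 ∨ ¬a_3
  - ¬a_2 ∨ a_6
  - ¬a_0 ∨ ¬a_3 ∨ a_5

Set a_0 = False.
  then (a_0 ∨ ¬a_2) forces a_2 = False.
  then (a_2 ∨ ¬a_6) forces a_6 = False.
Set a_1 = True.
  then (a_0 ∨ ¬a_1 ∨ ¬a_5) forces a_5 = False.
  then (¬a_1 ∨ ¬a_3) forces a_3 = False.
Set a_4 = False.
All clauses satisfied.

a_0: False; a_1: True; a_2: False; a_3: False; a_4: False; a_5: False; a_6: False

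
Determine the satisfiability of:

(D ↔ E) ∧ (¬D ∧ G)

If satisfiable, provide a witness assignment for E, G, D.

E: False; G: True; D: False

  D ↔ E = True
  ¬D ∧ G = True
    ¬D = True
Both conjuncts True, so the formula holds.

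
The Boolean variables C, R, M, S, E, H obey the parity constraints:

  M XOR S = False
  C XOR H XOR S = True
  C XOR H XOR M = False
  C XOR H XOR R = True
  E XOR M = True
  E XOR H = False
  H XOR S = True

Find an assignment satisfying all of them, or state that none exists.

Adding constraints 1, 2, 3 mod 2: every variable appears an even number of times on the left, so the left side is 0.
But the right sides sum to 1 (mod 2). 0 ≠ 1 — the system is inconsistent.

UNSATISFIABLE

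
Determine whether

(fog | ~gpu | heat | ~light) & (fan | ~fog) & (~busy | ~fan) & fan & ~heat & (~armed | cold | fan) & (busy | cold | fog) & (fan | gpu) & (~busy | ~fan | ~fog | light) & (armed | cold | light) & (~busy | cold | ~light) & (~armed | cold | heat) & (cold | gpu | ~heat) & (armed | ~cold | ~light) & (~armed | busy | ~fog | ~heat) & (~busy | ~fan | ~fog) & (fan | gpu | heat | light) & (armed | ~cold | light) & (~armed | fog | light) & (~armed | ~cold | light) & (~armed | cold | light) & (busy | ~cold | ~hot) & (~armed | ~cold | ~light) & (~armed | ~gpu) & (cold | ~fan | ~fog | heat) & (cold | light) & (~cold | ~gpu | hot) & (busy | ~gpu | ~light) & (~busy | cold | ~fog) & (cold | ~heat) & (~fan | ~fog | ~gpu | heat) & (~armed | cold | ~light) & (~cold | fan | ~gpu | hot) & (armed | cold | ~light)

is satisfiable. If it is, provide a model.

Case armed = True:
  (fan) forces fan = True.
  (~busy | ~fan) forces busy = False.
  (~heat) forces heat = False.
  (~armed | cold | heat) forces cold = True.
  (~armed | ~cold | light) forces light = True.
  Clause (~armed | ~cold | ~light) is falsified — contradiction.
Case armed = False:
  (fan) forces fan = True.
  (~busy | ~fan) forces busy = False.
  (~heat) forces heat = False.
  If cold = True:
    (armed | ~cold | ~light) forces light = False.
    clause (armed | ~cold | light) is falsified.
  If cold = False:
    (busy | cold | fog) forces fog = True.
    clause (cold | ~fan | ~fog | heat) is falsified.
  Every sub-case reaches a contradiction.
Both cases fail, so the formula is unsatisfiable.

UNSATISFIABLE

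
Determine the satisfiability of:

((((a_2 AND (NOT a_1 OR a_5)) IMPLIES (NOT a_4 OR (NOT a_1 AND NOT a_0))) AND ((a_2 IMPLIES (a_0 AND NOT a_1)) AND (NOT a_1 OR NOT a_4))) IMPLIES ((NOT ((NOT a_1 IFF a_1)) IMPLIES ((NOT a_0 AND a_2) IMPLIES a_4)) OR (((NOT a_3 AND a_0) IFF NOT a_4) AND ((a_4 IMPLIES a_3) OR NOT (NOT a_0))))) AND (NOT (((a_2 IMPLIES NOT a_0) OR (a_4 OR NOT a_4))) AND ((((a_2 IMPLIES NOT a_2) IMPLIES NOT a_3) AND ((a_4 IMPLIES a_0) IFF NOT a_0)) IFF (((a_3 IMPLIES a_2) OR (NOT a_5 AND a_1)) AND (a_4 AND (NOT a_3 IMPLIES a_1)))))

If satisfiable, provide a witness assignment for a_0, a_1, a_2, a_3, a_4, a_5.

UNSATISFIABLE

The conjunct NOT (((a_2 IMPLIES NOT a_0) OR (a_4 OR NOT a_4))) is unsatisfiable on its own:
  a_0=F, a_2=F, a_4=F: evaluates to False.
  a_0=F, a_2=F, a_4=T: evaluates to False.
  a_0=F, a_2=T, a_4=F: evaluates to False.
  a_0=F, a_2=T, a_4=T: evaluates to False.
  a_0=T, a_2=F, a_4=F: evaluates to False.
  a_0=T, a_2=F, a_4=T: evaluates to False.
  a_0=T, a_2=T, a_4=F: evaluates to False.
  a_0=T, a_2=T, a_4=T: evaluates to False.
So the whole conjunction is unsatisfiable.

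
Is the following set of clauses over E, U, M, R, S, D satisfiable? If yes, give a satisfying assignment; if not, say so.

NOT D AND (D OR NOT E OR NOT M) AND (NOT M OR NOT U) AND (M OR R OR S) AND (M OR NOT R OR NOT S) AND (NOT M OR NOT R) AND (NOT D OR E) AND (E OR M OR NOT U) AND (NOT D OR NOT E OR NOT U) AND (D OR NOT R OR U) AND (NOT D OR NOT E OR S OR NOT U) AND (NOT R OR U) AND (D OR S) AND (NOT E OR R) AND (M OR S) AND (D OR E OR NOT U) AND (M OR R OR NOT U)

E = False, U = False, M = False, R = False, S = True, D = False

Unit clause (NOT D) forces D = False.
In (D OR S) only S is left, so S = True.
Try E = True:
  (D OR NOT E OR NOT M) forces M = False.
  (M OR NOT R OR NOT S) forces R = False.
  clause (NOT E OR R) is falsified — backtrack.
So E = False.
  then (D OR E OR NOT U) forces U = False.
  then (D OR NOT R OR U) forces R = False.
Set M = False.
All clauses satisfied.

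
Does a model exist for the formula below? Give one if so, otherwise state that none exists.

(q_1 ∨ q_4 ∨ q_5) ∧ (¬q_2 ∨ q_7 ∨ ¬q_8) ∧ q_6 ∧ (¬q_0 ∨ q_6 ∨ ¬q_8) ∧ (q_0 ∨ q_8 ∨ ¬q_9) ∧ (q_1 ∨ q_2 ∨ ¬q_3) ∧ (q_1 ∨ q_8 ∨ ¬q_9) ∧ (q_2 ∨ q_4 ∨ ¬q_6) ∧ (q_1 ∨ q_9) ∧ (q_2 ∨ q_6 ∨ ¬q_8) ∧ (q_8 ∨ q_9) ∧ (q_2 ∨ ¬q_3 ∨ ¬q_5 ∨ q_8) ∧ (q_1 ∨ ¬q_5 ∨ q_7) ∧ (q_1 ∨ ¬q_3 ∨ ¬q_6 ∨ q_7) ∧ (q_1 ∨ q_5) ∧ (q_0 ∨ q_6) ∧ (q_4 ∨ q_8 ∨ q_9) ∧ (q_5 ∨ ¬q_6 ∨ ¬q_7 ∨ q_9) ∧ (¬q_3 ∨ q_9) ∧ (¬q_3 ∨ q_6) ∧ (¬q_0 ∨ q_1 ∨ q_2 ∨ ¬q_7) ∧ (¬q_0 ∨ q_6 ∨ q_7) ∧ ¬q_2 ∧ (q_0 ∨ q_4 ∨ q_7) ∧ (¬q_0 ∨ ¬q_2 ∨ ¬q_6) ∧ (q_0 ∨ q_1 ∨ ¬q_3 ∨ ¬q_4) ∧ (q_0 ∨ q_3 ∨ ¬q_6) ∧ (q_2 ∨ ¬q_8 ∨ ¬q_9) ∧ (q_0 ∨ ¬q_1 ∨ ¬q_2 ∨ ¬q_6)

Unit clause (q_6) forces q_6 = True.
Unit clause (¬q_2) forces q_2 = False.
In (q_2 ∨ q_4 ∨ ¬q_6) only q_4 is left, so q_4 = True.
Try q_0 = False:
  (q_0 ∨ q_3 ∨ ¬q_6) forces q_3 = True.
  (q_1 ∨ q_2 ∨ ¬q_3) forces q_1 = True.
  (¬q_3 ∨ q_9) forces q_9 = True.
  (q_0 ∨ q_8 ∨ ¬q_9) forces q_8 = True.
  clause (q_2 ∨ ¬q_8 ∨ ¬q_9) is falsified — backtrack.
So q_0 = True.
Set q_1 = True.
Set q_3 = True.
  then (¬q_3 ∨ q_9) forces q_9 = True.
  then (q_2 ∨ ¬q_8 ∨ ¬q_9) forces q_8 = False.
  then (q_2 ∨ ¬q_3 ∨ ¬q_5 ∨ q_8) forces q_5 = False.
Set q_7 = True.
All clauses satisfied.

q_0: True, q_1: True, q_2: False, q_3: True, q_4: True, q_5: False, q_6: True, q_7: True, q_8: False, q_9: True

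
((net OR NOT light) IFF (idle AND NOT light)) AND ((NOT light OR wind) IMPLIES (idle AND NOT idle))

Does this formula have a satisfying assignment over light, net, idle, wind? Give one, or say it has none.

light = True; net = False; idle = False; wind = False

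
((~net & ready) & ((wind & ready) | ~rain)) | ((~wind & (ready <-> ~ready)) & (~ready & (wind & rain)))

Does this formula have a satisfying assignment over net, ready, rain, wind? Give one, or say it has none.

net = False, ready = True, rain = False, wind = True

  ((~net & ready) & ((wind & ready) | ~rain)) | ((~wind & (ready <-> ~ready)) & (~ready & (wind & rain))) = True
    (~net & ready) & ((wind & ready) | ~rain) = True
      ~net & ready = True
        ~net = True
      (wind & ready) | ~rain = True
        wind & ready = True
        ~rain = True
    (~wind & (ready <-> ~ready)) & (~ready & (wind & rain)) = False
      ~wind & (ready <-> ~ready) = False
        ~wind = False
        ready <-> ~ready = False
          ~ready = False
      ~ready & (wind & rain) = False
        ~ready = False
        wind & rain = False
The formula evaluates to True.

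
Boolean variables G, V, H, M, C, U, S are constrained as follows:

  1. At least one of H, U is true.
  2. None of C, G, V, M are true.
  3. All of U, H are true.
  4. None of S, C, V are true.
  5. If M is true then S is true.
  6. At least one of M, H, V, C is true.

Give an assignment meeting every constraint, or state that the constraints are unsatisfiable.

G = False, V = False, H = True, M = False, C = False, U = True, S = False

  (1) {H, U}: 2 true — at least one ✓
  (2) {C, G, V, M}: 0 true — none ✓
  (3) {U, H}: all 2 true ✓
  (4) {S, C, V}: 0 true — none ✓
  (5) M=F ⇒ S: vacuous ✓
  (6) {M, H, V, C}: 1 true — at least one ✓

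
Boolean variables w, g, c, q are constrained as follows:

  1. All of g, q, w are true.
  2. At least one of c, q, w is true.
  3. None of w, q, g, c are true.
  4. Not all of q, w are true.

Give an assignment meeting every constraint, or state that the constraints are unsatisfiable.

The formula is unsatisfiable.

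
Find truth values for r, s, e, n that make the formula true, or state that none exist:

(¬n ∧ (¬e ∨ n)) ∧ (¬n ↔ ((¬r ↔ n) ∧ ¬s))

r = True; s = False; e = False; n = False

  ¬n ∧ (¬e ∨ n) = True
    ¬n = True
    ¬e ∨ n = True
      ¬e = True
  ¬n ↔ ((¬r ↔ n) ∧ ¬s) = True
    ¬n = True
    (¬r ↔ n) ∧ ¬s = True
      ¬r ↔ n = True
        ¬r = False
      ¬s = True
Both conjuncts True, so the formula holds.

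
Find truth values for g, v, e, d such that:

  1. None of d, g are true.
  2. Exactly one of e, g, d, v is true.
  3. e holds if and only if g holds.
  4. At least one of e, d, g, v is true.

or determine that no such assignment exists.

g = False, v = True, e = False, d = False

  (1) {d, g}: 0 true — none ✓
  (2) {e, g, d, v}: 1 true — exactly one ✓
  (3) e=F, g=F — same ✓
  (4) {e, d, g, v}: 1 true — at least one ✓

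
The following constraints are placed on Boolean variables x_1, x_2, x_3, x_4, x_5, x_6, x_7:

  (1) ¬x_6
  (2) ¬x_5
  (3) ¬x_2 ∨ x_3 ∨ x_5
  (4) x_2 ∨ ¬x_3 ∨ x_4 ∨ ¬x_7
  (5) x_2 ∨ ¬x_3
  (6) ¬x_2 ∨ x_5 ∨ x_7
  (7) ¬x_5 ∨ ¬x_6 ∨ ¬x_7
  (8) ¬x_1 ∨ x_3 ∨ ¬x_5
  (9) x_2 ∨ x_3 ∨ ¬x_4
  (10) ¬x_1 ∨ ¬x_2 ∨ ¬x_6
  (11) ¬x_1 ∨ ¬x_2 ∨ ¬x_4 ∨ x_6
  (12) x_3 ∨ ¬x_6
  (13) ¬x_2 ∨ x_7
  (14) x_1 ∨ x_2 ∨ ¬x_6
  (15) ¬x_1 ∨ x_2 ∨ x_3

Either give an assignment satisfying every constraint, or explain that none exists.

x_1: True, x_2: True, x_3: True, x_4: False, x_5: False, x_6: False, x_7: True

Unit clause (¬x_6) forces x_6 = False.
Unit clause (¬x_5) forces x_5 = False.
Set x_1 = True.
Try x_2 = False:
  (x_2 ∨ ¬x_3) forces x_3 = False.
  clause (¬x_1 ∨ x_2 ∨ x_3) is falsified — backtrack.
So x_2 = True.
  then (¬x_2 ∨ x_3 ∨ x_5) forces x_3 = True.
  then (¬x_2 ∨ x_5 ∨ x_7) forces x_7 = True.
  then (¬x_1 ∨ ¬x_2 ∨ ¬x_4 ∨ x_6) forces x_4 = False.
All clauses satisfied.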